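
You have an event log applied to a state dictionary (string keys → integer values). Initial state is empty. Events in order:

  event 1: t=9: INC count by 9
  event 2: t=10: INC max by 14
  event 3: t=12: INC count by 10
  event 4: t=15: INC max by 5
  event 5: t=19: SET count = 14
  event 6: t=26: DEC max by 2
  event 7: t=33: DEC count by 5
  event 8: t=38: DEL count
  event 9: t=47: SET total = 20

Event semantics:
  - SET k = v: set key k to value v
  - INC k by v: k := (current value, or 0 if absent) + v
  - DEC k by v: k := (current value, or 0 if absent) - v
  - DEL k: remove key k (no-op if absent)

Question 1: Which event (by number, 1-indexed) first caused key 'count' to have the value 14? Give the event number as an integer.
Looking for first event where count becomes 14:
  event 1: count = 9
  event 2: count = 9
  event 3: count = 19
  event 4: count = 19
  event 5: count 19 -> 14  <-- first match

Answer: 5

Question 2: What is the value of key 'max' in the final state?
Answer: 17

Derivation:
Track key 'max' through all 9 events:
  event 1 (t=9: INC count by 9): max unchanged
  event 2 (t=10: INC max by 14): max (absent) -> 14
  event 3 (t=12: INC count by 10): max unchanged
  event 4 (t=15: INC max by 5): max 14 -> 19
  event 5 (t=19: SET count = 14): max unchanged
  event 6 (t=26: DEC max by 2): max 19 -> 17
  event 7 (t=33: DEC count by 5): max unchanged
  event 8 (t=38: DEL count): max unchanged
  event 9 (t=47: SET total = 20): max unchanged
Final: max = 17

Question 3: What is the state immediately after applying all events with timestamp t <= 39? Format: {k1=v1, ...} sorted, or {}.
Answer: {max=17}

Derivation:
Apply events with t <= 39 (8 events):
  after event 1 (t=9: INC count by 9): {count=9}
  after event 2 (t=10: INC max by 14): {count=9, max=14}
  after event 3 (t=12: INC count by 10): {count=19, max=14}
  after event 4 (t=15: INC max by 5): {count=19, max=19}
  after event 5 (t=19: SET count = 14): {count=14, max=19}
  after event 6 (t=26: DEC max by 2): {count=14, max=17}
  after event 7 (t=33: DEC count by 5): {count=9, max=17}
  after event 8 (t=38: DEL count): {max=17}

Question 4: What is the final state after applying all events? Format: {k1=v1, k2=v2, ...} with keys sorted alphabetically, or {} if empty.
Answer: {max=17, total=20}

Derivation:
  after event 1 (t=9: INC count by 9): {count=9}
  after event 2 (t=10: INC max by 14): {count=9, max=14}
  after event 3 (t=12: INC count by 10): {count=19, max=14}
  after event 4 (t=15: INC max by 5): {count=19, max=19}
  after event 5 (t=19: SET count = 14): {count=14, max=19}
  after event 6 (t=26: DEC max by 2): {count=14, max=17}
  after event 7 (t=33: DEC count by 5): {count=9, max=17}
  after event 8 (t=38: DEL count): {max=17}
  after event 9 (t=47: SET total = 20): {max=17, total=20}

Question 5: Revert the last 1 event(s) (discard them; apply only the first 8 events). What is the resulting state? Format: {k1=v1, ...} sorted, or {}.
Answer: {max=17}

Derivation:
Keep first 8 events (discard last 1):
  after event 1 (t=9: INC count by 9): {count=9}
  after event 2 (t=10: INC max by 14): {count=9, max=14}
  after event 3 (t=12: INC count by 10): {count=19, max=14}
  after event 4 (t=15: INC max by 5): {count=19, max=19}
  after event 5 (t=19: SET count = 14): {count=14, max=19}
  after event 6 (t=26: DEC max by 2): {count=14, max=17}
  after event 7 (t=33: DEC count by 5): {count=9, max=17}
  after event 8 (t=38: DEL count): {max=17}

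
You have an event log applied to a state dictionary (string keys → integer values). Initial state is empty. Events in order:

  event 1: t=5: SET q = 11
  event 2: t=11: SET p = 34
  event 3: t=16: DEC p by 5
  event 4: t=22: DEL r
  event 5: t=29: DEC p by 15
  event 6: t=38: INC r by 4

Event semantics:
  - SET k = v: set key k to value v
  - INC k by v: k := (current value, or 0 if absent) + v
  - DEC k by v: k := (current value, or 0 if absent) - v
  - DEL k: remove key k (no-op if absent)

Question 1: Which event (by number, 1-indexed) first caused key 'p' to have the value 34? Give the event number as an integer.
Looking for first event where p becomes 34:
  event 2: p (absent) -> 34  <-- first match

Answer: 2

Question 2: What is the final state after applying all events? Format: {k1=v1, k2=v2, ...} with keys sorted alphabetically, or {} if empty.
Answer: {p=14, q=11, r=4}

Derivation:
  after event 1 (t=5: SET q = 11): {q=11}
  after event 2 (t=11: SET p = 34): {p=34, q=11}
  after event 3 (t=16: DEC p by 5): {p=29, q=11}
  after event 4 (t=22: DEL r): {p=29, q=11}
  after event 5 (t=29: DEC p by 15): {p=14, q=11}
  after event 6 (t=38: INC r by 4): {p=14, q=11, r=4}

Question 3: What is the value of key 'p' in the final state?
Answer: 14

Derivation:
Track key 'p' through all 6 events:
  event 1 (t=5: SET q = 11): p unchanged
  event 2 (t=11: SET p = 34): p (absent) -> 34
  event 3 (t=16: DEC p by 5): p 34 -> 29
  event 4 (t=22: DEL r): p unchanged
  event 5 (t=29: DEC p by 15): p 29 -> 14
  event 6 (t=38: INC r by 4): p unchanged
Final: p = 14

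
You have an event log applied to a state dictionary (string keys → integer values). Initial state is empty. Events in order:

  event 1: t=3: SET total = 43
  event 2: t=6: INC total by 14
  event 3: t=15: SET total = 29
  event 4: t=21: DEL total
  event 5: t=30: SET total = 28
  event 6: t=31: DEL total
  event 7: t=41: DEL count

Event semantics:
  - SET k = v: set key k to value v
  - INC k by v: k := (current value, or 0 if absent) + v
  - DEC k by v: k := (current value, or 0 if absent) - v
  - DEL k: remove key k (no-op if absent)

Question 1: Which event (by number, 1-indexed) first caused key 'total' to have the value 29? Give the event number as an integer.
Answer: 3

Derivation:
Looking for first event where total becomes 29:
  event 1: total = 43
  event 2: total = 57
  event 3: total 57 -> 29  <-- first match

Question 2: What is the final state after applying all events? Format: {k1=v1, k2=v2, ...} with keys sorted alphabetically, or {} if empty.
  after event 1 (t=3: SET total = 43): {total=43}
  after event 2 (t=6: INC total by 14): {total=57}
  after event 3 (t=15: SET total = 29): {total=29}
  after event 4 (t=21: DEL total): {}
  after event 5 (t=30: SET total = 28): {total=28}
  after event 6 (t=31: DEL total): {}
  after event 7 (t=41: DEL count): {}

Answer: {}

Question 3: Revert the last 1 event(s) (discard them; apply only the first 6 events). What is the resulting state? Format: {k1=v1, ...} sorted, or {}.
Keep first 6 events (discard last 1):
  after event 1 (t=3: SET total = 43): {total=43}
  after event 2 (t=6: INC total by 14): {total=57}
  after event 3 (t=15: SET total = 29): {total=29}
  after event 4 (t=21: DEL total): {}
  after event 5 (t=30: SET total = 28): {total=28}
  after event 6 (t=31: DEL total): {}

Answer: {}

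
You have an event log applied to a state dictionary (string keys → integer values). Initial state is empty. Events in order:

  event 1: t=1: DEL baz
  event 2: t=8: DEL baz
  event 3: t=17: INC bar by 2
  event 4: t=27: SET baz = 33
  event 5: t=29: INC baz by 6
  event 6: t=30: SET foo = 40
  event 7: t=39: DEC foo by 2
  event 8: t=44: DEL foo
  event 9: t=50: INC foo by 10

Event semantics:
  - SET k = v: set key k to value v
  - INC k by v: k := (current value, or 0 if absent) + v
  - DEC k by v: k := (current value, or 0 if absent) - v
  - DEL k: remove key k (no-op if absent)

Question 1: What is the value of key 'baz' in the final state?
Answer: 39

Derivation:
Track key 'baz' through all 9 events:
  event 1 (t=1: DEL baz): baz (absent) -> (absent)
  event 2 (t=8: DEL baz): baz (absent) -> (absent)
  event 3 (t=17: INC bar by 2): baz unchanged
  event 4 (t=27: SET baz = 33): baz (absent) -> 33
  event 5 (t=29: INC baz by 6): baz 33 -> 39
  event 6 (t=30: SET foo = 40): baz unchanged
  event 7 (t=39: DEC foo by 2): baz unchanged
  event 8 (t=44: DEL foo): baz unchanged
  event 9 (t=50: INC foo by 10): baz unchanged
Final: baz = 39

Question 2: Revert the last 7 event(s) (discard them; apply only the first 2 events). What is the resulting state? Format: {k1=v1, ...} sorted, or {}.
Keep first 2 events (discard last 7):
  after event 1 (t=1: DEL baz): {}
  after event 2 (t=8: DEL baz): {}

Answer: {}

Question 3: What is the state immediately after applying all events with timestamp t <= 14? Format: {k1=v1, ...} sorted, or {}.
Answer: {}

Derivation:
Apply events with t <= 14 (2 events):
  after event 1 (t=1: DEL baz): {}
  after event 2 (t=8: DEL baz): {}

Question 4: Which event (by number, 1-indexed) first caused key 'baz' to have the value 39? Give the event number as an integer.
Looking for first event where baz becomes 39:
  event 4: baz = 33
  event 5: baz 33 -> 39  <-- first match

Answer: 5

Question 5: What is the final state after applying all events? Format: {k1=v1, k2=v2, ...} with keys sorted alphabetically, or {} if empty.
  after event 1 (t=1: DEL baz): {}
  after event 2 (t=8: DEL baz): {}
  after event 3 (t=17: INC bar by 2): {bar=2}
  after event 4 (t=27: SET baz = 33): {bar=2, baz=33}
  after event 5 (t=29: INC baz by 6): {bar=2, baz=39}
  after event 6 (t=30: SET foo = 40): {bar=2, baz=39, foo=40}
  after event 7 (t=39: DEC foo by 2): {bar=2, baz=39, foo=38}
  after event 8 (t=44: DEL foo): {bar=2, baz=39}
  after event 9 (t=50: INC foo by 10): {bar=2, baz=39, foo=10}

Answer: {bar=2, baz=39, foo=10}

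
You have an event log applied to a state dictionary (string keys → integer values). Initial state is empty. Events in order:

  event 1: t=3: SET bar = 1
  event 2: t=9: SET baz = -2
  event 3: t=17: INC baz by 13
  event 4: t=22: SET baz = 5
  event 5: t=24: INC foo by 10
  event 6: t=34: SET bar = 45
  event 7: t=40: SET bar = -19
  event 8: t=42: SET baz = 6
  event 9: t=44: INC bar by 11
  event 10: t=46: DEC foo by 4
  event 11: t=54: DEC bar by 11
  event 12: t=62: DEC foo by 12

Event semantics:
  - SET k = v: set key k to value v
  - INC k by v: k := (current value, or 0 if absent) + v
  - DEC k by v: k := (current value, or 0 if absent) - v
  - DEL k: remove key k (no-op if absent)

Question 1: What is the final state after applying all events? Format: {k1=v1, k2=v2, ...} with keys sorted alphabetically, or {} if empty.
  after event 1 (t=3: SET bar = 1): {bar=1}
  after event 2 (t=9: SET baz = -2): {bar=1, baz=-2}
  after event 3 (t=17: INC baz by 13): {bar=1, baz=11}
  after event 4 (t=22: SET baz = 5): {bar=1, baz=5}
  after event 5 (t=24: INC foo by 10): {bar=1, baz=5, foo=10}
  after event 6 (t=34: SET bar = 45): {bar=45, baz=5, foo=10}
  after event 7 (t=40: SET bar = -19): {bar=-19, baz=5, foo=10}
  after event 8 (t=42: SET baz = 6): {bar=-19, baz=6, foo=10}
  after event 9 (t=44: INC bar by 11): {bar=-8, baz=6, foo=10}
  after event 10 (t=46: DEC foo by 4): {bar=-8, baz=6, foo=6}
  after event 11 (t=54: DEC bar by 11): {bar=-19, baz=6, foo=6}
  after event 12 (t=62: DEC foo by 12): {bar=-19, baz=6, foo=-6}

Answer: {bar=-19, baz=6, foo=-6}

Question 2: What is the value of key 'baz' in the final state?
Track key 'baz' through all 12 events:
  event 1 (t=3: SET bar = 1): baz unchanged
  event 2 (t=9: SET baz = -2): baz (absent) -> -2
  event 3 (t=17: INC baz by 13): baz -2 -> 11
  event 4 (t=22: SET baz = 5): baz 11 -> 5
  event 5 (t=24: INC foo by 10): baz unchanged
  event 6 (t=34: SET bar = 45): baz unchanged
  event 7 (t=40: SET bar = -19): baz unchanged
  event 8 (t=42: SET baz = 6): baz 5 -> 6
  event 9 (t=44: INC bar by 11): baz unchanged
  event 10 (t=46: DEC foo by 4): baz unchanged
  event 11 (t=54: DEC bar by 11): baz unchanged
  event 12 (t=62: DEC foo by 12): baz unchanged
Final: baz = 6

Answer: 6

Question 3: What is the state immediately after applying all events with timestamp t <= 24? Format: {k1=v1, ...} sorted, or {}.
Answer: {bar=1, baz=5, foo=10}

Derivation:
Apply events with t <= 24 (5 events):
  after event 1 (t=3: SET bar = 1): {bar=1}
  after event 2 (t=9: SET baz = -2): {bar=1, baz=-2}
  after event 3 (t=17: INC baz by 13): {bar=1, baz=11}
  after event 4 (t=22: SET baz = 5): {bar=1, baz=5}
  after event 5 (t=24: INC foo by 10): {bar=1, baz=5, foo=10}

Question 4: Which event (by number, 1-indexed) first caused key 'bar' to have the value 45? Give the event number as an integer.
Looking for first event where bar becomes 45:
  event 1: bar = 1
  event 2: bar = 1
  event 3: bar = 1
  event 4: bar = 1
  event 5: bar = 1
  event 6: bar 1 -> 45  <-- first match

Answer: 6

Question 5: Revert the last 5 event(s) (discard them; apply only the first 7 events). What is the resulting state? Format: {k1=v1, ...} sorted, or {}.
Answer: {bar=-19, baz=5, foo=10}

Derivation:
Keep first 7 events (discard last 5):
  after event 1 (t=3: SET bar = 1): {bar=1}
  after event 2 (t=9: SET baz = -2): {bar=1, baz=-2}
  after event 3 (t=17: INC baz by 13): {bar=1, baz=11}
  after event 4 (t=22: SET baz = 5): {bar=1, baz=5}
  after event 5 (t=24: INC foo by 10): {bar=1, baz=5, foo=10}
  after event 6 (t=34: SET bar = 45): {bar=45, baz=5, foo=10}
  after event 7 (t=40: SET bar = -19): {bar=-19, baz=5, foo=10}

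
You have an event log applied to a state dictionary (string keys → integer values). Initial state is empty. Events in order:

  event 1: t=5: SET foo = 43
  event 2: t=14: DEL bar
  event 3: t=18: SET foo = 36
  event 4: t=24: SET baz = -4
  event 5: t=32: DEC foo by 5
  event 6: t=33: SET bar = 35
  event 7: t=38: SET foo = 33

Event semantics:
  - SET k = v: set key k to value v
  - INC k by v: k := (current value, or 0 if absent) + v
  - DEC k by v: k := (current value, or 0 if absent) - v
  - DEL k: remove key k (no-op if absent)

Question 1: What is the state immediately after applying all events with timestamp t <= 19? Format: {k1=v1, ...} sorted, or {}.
Apply events with t <= 19 (3 events):
  after event 1 (t=5: SET foo = 43): {foo=43}
  after event 2 (t=14: DEL bar): {foo=43}
  after event 3 (t=18: SET foo = 36): {foo=36}

Answer: {foo=36}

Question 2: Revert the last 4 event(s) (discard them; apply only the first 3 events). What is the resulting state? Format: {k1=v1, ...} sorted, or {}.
Answer: {foo=36}

Derivation:
Keep first 3 events (discard last 4):
  after event 1 (t=5: SET foo = 43): {foo=43}
  after event 2 (t=14: DEL bar): {foo=43}
  after event 3 (t=18: SET foo = 36): {foo=36}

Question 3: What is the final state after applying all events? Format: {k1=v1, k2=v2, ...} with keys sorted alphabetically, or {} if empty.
Answer: {bar=35, baz=-4, foo=33}

Derivation:
  after event 1 (t=5: SET foo = 43): {foo=43}
  after event 2 (t=14: DEL bar): {foo=43}
  after event 3 (t=18: SET foo = 36): {foo=36}
  after event 4 (t=24: SET baz = -4): {baz=-4, foo=36}
  after event 5 (t=32: DEC foo by 5): {baz=-4, foo=31}
  after event 6 (t=33: SET bar = 35): {bar=35, baz=-4, foo=31}
  after event 7 (t=38: SET foo = 33): {bar=35, baz=-4, foo=33}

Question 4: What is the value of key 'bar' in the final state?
Answer: 35

Derivation:
Track key 'bar' through all 7 events:
  event 1 (t=5: SET foo = 43): bar unchanged
  event 2 (t=14: DEL bar): bar (absent) -> (absent)
  event 3 (t=18: SET foo = 36): bar unchanged
  event 4 (t=24: SET baz = -4): bar unchanged
  event 5 (t=32: DEC foo by 5): bar unchanged
  event 6 (t=33: SET bar = 35): bar (absent) -> 35
  event 7 (t=38: SET foo = 33): bar unchanged
Final: bar = 35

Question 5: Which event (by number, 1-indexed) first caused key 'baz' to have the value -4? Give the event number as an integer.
Looking for first event where baz becomes -4:
  event 4: baz (absent) -> -4  <-- first match

Answer: 4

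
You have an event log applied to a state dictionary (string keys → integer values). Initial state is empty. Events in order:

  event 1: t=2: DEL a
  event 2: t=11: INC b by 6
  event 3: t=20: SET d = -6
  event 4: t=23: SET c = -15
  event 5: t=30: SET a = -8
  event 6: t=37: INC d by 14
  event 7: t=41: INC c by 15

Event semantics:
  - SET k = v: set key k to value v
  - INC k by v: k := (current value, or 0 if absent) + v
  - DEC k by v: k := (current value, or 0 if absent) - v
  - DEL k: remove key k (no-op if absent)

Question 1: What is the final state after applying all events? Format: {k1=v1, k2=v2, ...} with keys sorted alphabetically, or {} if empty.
  after event 1 (t=2: DEL a): {}
  after event 2 (t=11: INC b by 6): {b=6}
  after event 3 (t=20: SET d = -6): {b=6, d=-6}
  after event 4 (t=23: SET c = -15): {b=6, c=-15, d=-6}
  after event 5 (t=30: SET a = -8): {a=-8, b=6, c=-15, d=-6}
  after event 6 (t=37: INC d by 14): {a=-8, b=6, c=-15, d=8}
  after event 7 (t=41: INC c by 15): {a=-8, b=6, c=0, d=8}

Answer: {a=-8, b=6, c=0, d=8}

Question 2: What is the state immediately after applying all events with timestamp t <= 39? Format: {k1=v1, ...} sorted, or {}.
Answer: {a=-8, b=6, c=-15, d=8}

Derivation:
Apply events with t <= 39 (6 events):
  after event 1 (t=2: DEL a): {}
  after event 2 (t=11: INC b by 6): {b=6}
  after event 3 (t=20: SET d = -6): {b=6, d=-6}
  after event 4 (t=23: SET c = -15): {b=6, c=-15, d=-6}
  after event 5 (t=30: SET a = -8): {a=-8, b=6, c=-15, d=-6}
  after event 6 (t=37: INC d by 14): {a=-8, b=6, c=-15, d=8}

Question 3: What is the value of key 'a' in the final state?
Answer: -8

Derivation:
Track key 'a' through all 7 events:
  event 1 (t=2: DEL a): a (absent) -> (absent)
  event 2 (t=11: INC b by 6): a unchanged
  event 3 (t=20: SET d = -6): a unchanged
  event 4 (t=23: SET c = -15): a unchanged
  event 5 (t=30: SET a = -8): a (absent) -> -8
  event 6 (t=37: INC d by 14): a unchanged
  event 7 (t=41: INC c by 15): a unchanged
Final: a = -8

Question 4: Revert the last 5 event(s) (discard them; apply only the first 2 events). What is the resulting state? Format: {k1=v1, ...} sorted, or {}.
Answer: {b=6}

Derivation:
Keep first 2 events (discard last 5):
  after event 1 (t=2: DEL a): {}
  after event 2 (t=11: INC b by 6): {b=6}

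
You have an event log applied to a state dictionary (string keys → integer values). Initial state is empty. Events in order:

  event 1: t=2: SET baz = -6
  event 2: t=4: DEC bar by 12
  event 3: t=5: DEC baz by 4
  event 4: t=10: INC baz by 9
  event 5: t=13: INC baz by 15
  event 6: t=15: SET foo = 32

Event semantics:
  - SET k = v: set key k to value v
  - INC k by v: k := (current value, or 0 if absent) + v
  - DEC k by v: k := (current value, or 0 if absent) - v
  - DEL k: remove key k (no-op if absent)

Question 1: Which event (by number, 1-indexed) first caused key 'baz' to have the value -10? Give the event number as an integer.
Looking for first event where baz becomes -10:
  event 1: baz = -6
  event 2: baz = -6
  event 3: baz -6 -> -10  <-- first match

Answer: 3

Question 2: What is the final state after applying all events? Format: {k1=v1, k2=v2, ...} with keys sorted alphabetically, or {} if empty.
  after event 1 (t=2: SET baz = -6): {baz=-6}
  after event 2 (t=4: DEC bar by 12): {bar=-12, baz=-6}
  after event 3 (t=5: DEC baz by 4): {bar=-12, baz=-10}
  after event 4 (t=10: INC baz by 9): {bar=-12, baz=-1}
  after event 5 (t=13: INC baz by 15): {bar=-12, baz=14}
  after event 6 (t=15: SET foo = 32): {bar=-12, baz=14, foo=32}

Answer: {bar=-12, baz=14, foo=32}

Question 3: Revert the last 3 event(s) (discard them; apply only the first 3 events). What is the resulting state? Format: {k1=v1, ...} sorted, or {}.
Answer: {bar=-12, baz=-10}

Derivation:
Keep first 3 events (discard last 3):
  after event 1 (t=2: SET baz = -6): {baz=-6}
  after event 2 (t=4: DEC bar by 12): {bar=-12, baz=-6}
  after event 3 (t=5: DEC baz by 4): {bar=-12, baz=-10}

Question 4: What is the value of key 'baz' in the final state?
Track key 'baz' through all 6 events:
  event 1 (t=2: SET baz = -6): baz (absent) -> -6
  event 2 (t=4: DEC bar by 12): baz unchanged
  event 3 (t=5: DEC baz by 4): baz -6 -> -10
  event 4 (t=10: INC baz by 9): baz -10 -> -1
  event 5 (t=13: INC baz by 15): baz -1 -> 14
  event 6 (t=15: SET foo = 32): baz unchanged
Final: baz = 14

Answer: 14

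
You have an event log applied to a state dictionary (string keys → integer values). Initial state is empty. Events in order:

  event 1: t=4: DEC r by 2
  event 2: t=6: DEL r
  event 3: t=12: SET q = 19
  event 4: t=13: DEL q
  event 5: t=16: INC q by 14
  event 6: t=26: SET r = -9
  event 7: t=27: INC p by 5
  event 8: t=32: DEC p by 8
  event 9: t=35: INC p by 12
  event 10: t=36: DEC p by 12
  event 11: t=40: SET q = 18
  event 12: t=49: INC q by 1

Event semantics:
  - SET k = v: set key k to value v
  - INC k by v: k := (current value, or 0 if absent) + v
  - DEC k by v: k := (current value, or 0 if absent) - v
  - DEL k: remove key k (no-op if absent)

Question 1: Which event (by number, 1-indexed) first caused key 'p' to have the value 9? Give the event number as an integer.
Answer: 9

Derivation:
Looking for first event where p becomes 9:
  event 7: p = 5
  event 8: p = -3
  event 9: p -3 -> 9  <-- first match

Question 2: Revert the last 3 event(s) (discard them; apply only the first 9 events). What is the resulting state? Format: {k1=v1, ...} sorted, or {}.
Keep first 9 events (discard last 3):
  after event 1 (t=4: DEC r by 2): {r=-2}
  after event 2 (t=6: DEL r): {}
  after event 3 (t=12: SET q = 19): {q=19}
  after event 4 (t=13: DEL q): {}
  after event 5 (t=16: INC q by 14): {q=14}
  after event 6 (t=26: SET r = -9): {q=14, r=-9}
  after event 7 (t=27: INC p by 5): {p=5, q=14, r=-9}
  after event 8 (t=32: DEC p by 8): {p=-3, q=14, r=-9}
  after event 9 (t=35: INC p by 12): {p=9, q=14, r=-9}

Answer: {p=9, q=14, r=-9}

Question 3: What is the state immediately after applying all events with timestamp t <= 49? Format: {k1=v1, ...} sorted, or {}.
Apply events with t <= 49 (12 events):
  after event 1 (t=4: DEC r by 2): {r=-2}
  after event 2 (t=6: DEL r): {}
  after event 3 (t=12: SET q = 19): {q=19}
  after event 4 (t=13: DEL q): {}
  after event 5 (t=16: INC q by 14): {q=14}
  after event 6 (t=26: SET r = -9): {q=14, r=-9}
  after event 7 (t=27: INC p by 5): {p=5, q=14, r=-9}
  after event 8 (t=32: DEC p by 8): {p=-3, q=14, r=-9}
  after event 9 (t=35: INC p by 12): {p=9, q=14, r=-9}
  after event 10 (t=36: DEC p by 12): {p=-3, q=14, r=-9}
  after event 11 (t=40: SET q = 18): {p=-3, q=18, r=-9}
  after event 12 (t=49: INC q by 1): {p=-3, q=19, r=-9}

Answer: {p=-3, q=19, r=-9}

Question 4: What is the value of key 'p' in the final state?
Answer: -3

Derivation:
Track key 'p' through all 12 events:
  event 1 (t=4: DEC r by 2): p unchanged
  event 2 (t=6: DEL r): p unchanged
  event 3 (t=12: SET q = 19): p unchanged
  event 4 (t=13: DEL q): p unchanged
  event 5 (t=16: INC q by 14): p unchanged
  event 6 (t=26: SET r = -9): p unchanged
  event 7 (t=27: INC p by 5): p (absent) -> 5
  event 8 (t=32: DEC p by 8): p 5 -> -3
  event 9 (t=35: INC p by 12): p -3 -> 9
  event 10 (t=36: DEC p by 12): p 9 -> -3
  event 11 (t=40: SET q = 18): p unchanged
  event 12 (t=49: INC q by 1): p unchanged
Final: p = -3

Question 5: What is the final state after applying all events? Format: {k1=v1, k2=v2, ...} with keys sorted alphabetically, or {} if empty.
Answer: {p=-3, q=19, r=-9}

Derivation:
  after event 1 (t=4: DEC r by 2): {r=-2}
  after event 2 (t=6: DEL r): {}
  after event 3 (t=12: SET q = 19): {q=19}
  after event 4 (t=13: DEL q): {}
  after event 5 (t=16: INC q by 14): {q=14}
  after event 6 (t=26: SET r = -9): {q=14, r=-9}
  after event 7 (t=27: INC p by 5): {p=5, q=14, r=-9}
  after event 8 (t=32: DEC p by 8): {p=-3, q=14, r=-9}
  after event 9 (t=35: INC p by 12): {p=9, q=14, r=-9}
  after event 10 (t=36: DEC p by 12): {p=-3, q=14, r=-9}
  after event 11 (t=40: SET q = 18): {p=-3, q=18, r=-9}
  after event 12 (t=49: INC q by 1): {p=-3, q=19, r=-9}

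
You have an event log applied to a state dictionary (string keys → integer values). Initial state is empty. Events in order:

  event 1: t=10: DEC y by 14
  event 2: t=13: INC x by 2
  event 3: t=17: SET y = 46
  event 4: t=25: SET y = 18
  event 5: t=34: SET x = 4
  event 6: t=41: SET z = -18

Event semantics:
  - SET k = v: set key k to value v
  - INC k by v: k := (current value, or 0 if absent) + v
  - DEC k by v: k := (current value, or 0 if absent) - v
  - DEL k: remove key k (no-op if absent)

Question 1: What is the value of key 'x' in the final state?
Track key 'x' through all 6 events:
  event 1 (t=10: DEC y by 14): x unchanged
  event 2 (t=13: INC x by 2): x (absent) -> 2
  event 3 (t=17: SET y = 46): x unchanged
  event 4 (t=25: SET y = 18): x unchanged
  event 5 (t=34: SET x = 4): x 2 -> 4
  event 6 (t=41: SET z = -18): x unchanged
Final: x = 4

Answer: 4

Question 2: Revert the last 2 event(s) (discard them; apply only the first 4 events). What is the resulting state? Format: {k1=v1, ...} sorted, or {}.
Keep first 4 events (discard last 2):
  after event 1 (t=10: DEC y by 14): {y=-14}
  after event 2 (t=13: INC x by 2): {x=2, y=-14}
  after event 3 (t=17: SET y = 46): {x=2, y=46}
  after event 4 (t=25: SET y = 18): {x=2, y=18}

Answer: {x=2, y=18}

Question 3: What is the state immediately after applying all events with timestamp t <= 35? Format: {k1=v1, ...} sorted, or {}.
Apply events with t <= 35 (5 events):
  after event 1 (t=10: DEC y by 14): {y=-14}
  after event 2 (t=13: INC x by 2): {x=2, y=-14}
  after event 3 (t=17: SET y = 46): {x=2, y=46}
  after event 4 (t=25: SET y = 18): {x=2, y=18}
  after event 5 (t=34: SET x = 4): {x=4, y=18}

Answer: {x=4, y=18}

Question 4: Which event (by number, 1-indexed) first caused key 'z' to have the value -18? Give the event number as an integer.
Answer: 6

Derivation:
Looking for first event where z becomes -18:
  event 6: z (absent) -> -18  <-- first match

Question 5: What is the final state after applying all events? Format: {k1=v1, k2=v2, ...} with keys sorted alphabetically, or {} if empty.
  after event 1 (t=10: DEC y by 14): {y=-14}
  after event 2 (t=13: INC x by 2): {x=2, y=-14}
  after event 3 (t=17: SET y = 46): {x=2, y=46}
  after event 4 (t=25: SET y = 18): {x=2, y=18}
  after event 5 (t=34: SET x = 4): {x=4, y=18}
  after event 6 (t=41: SET z = -18): {x=4, y=18, z=-18}

Answer: {x=4, y=18, z=-18}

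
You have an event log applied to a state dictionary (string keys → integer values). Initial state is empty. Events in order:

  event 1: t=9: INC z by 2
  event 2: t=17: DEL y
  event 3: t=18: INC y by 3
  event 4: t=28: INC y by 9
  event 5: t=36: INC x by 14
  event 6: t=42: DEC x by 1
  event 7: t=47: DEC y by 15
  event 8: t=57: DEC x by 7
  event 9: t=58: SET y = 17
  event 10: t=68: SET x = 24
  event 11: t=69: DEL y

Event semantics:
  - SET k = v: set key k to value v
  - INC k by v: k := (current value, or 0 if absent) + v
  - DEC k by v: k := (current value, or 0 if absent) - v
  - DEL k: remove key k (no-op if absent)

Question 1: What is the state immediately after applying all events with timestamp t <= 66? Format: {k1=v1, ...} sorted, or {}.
Answer: {x=6, y=17, z=2}

Derivation:
Apply events with t <= 66 (9 events):
  after event 1 (t=9: INC z by 2): {z=2}
  after event 2 (t=17: DEL y): {z=2}
  after event 3 (t=18: INC y by 3): {y=3, z=2}
  after event 4 (t=28: INC y by 9): {y=12, z=2}
  after event 5 (t=36: INC x by 14): {x=14, y=12, z=2}
  after event 6 (t=42: DEC x by 1): {x=13, y=12, z=2}
  after event 7 (t=47: DEC y by 15): {x=13, y=-3, z=2}
  after event 8 (t=57: DEC x by 7): {x=6, y=-3, z=2}
  after event 9 (t=58: SET y = 17): {x=6, y=17, z=2}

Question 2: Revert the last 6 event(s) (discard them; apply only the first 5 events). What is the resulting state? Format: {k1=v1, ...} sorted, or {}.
Answer: {x=14, y=12, z=2}

Derivation:
Keep first 5 events (discard last 6):
  after event 1 (t=9: INC z by 2): {z=2}
  after event 2 (t=17: DEL y): {z=2}
  after event 3 (t=18: INC y by 3): {y=3, z=2}
  after event 4 (t=28: INC y by 9): {y=12, z=2}
  after event 5 (t=36: INC x by 14): {x=14, y=12, z=2}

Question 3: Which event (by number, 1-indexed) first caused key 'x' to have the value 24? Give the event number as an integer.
Answer: 10

Derivation:
Looking for first event where x becomes 24:
  event 5: x = 14
  event 6: x = 13
  event 7: x = 13
  event 8: x = 6
  event 9: x = 6
  event 10: x 6 -> 24  <-- first match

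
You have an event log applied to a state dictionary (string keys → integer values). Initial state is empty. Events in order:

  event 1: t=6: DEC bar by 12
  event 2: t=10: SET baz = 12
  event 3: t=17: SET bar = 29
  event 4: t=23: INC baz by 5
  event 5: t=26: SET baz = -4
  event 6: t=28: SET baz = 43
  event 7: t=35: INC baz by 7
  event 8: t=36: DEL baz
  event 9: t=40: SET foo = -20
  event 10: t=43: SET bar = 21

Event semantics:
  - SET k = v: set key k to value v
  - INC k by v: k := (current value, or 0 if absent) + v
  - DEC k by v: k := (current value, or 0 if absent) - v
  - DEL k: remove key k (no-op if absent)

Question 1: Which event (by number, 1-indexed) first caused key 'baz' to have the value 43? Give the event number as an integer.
Looking for first event where baz becomes 43:
  event 2: baz = 12
  event 3: baz = 12
  event 4: baz = 17
  event 5: baz = -4
  event 6: baz -4 -> 43  <-- first match

Answer: 6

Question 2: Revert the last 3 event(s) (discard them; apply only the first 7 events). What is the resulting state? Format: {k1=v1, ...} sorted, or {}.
Answer: {bar=29, baz=50}

Derivation:
Keep first 7 events (discard last 3):
  after event 1 (t=6: DEC bar by 12): {bar=-12}
  after event 2 (t=10: SET baz = 12): {bar=-12, baz=12}
  after event 3 (t=17: SET bar = 29): {bar=29, baz=12}
  after event 4 (t=23: INC baz by 5): {bar=29, baz=17}
  after event 5 (t=26: SET baz = -4): {bar=29, baz=-4}
  after event 6 (t=28: SET baz = 43): {bar=29, baz=43}
  after event 7 (t=35: INC baz by 7): {bar=29, baz=50}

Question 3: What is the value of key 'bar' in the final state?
Track key 'bar' through all 10 events:
  event 1 (t=6: DEC bar by 12): bar (absent) -> -12
  event 2 (t=10: SET baz = 12): bar unchanged
  event 3 (t=17: SET bar = 29): bar -12 -> 29
  event 4 (t=23: INC baz by 5): bar unchanged
  event 5 (t=26: SET baz = -4): bar unchanged
  event 6 (t=28: SET baz = 43): bar unchanged
  event 7 (t=35: INC baz by 7): bar unchanged
  event 8 (t=36: DEL baz): bar unchanged
  event 9 (t=40: SET foo = -20): bar unchanged
  event 10 (t=43: SET bar = 21): bar 29 -> 21
Final: bar = 21

Answer: 21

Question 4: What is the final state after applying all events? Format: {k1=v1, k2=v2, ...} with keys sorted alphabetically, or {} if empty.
Answer: {bar=21, foo=-20}

Derivation:
  after event 1 (t=6: DEC bar by 12): {bar=-12}
  after event 2 (t=10: SET baz = 12): {bar=-12, baz=12}
  after event 3 (t=17: SET bar = 29): {bar=29, baz=12}
  after event 4 (t=23: INC baz by 5): {bar=29, baz=17}
  after event 5 (t=26: SET baz = -4): {bar=29, baz=-4}
  after event 6 (t=28: SET baz = 43): {bar=29, baz=43}
  after event 7 (t=35: INC baz by 7): {bar=29, baz=50}
  after event 8 (t=36: DEL baz): {bar=29}
  after event 9 (t=40: SET foo = -20): {bar=29, foo=-20}
  after event 10 (t=43: SET bar = 21): {bar=21, foo=-20}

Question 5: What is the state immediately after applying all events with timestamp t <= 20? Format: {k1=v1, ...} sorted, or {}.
Answer: {bar=29, baz=12}

Derivation:
Apply events with t <= 20 (3 events):
  after event 1 (t=6: DEC bar by 12): {bar=-12}
  after event 2 (t=10: SET baz = 12): {bar=-12, baz=12}
  after event 3 (t=17: SET bar = 29): {bar=29, baz=12}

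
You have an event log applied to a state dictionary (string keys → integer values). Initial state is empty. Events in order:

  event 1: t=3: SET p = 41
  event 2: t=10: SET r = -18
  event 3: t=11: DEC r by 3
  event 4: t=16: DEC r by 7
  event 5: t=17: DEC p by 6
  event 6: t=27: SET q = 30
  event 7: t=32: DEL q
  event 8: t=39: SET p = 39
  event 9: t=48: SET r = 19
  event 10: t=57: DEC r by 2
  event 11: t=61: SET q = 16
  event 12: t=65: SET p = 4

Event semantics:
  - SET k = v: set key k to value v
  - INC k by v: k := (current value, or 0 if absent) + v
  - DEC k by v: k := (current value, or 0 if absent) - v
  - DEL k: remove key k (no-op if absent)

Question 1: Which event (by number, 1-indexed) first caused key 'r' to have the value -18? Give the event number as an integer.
Answer: 2

Derivation:
Looking for first event where r becomes -18:
  event 2: r (absent) -> -18  <-- first match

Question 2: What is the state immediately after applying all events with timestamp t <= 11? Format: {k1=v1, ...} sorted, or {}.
Answer: {p=41, r=-21}

Derivation:
Apply events with t <= 11 (3 events):
  after event 1 (t=3: SET p = 41): {p=41}
  after event 2 (t=10: SET r = -18): {p=41, r=-18}
  after event 3 (t=11: DEC r by 3): {p=41, r=-21}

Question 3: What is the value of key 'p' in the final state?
Answer: 4

Derivation:
Track key 'p' through all 12 events:
  event 1 (t=3: SET p = 41): p (absent) -> 41
  event 2 (t=10: SET r = -18): p unchanged
  event 3 (t=11: DEC r by 3): p unchanged
  event 4 (t=16: DEC r by 7): p unchanged
  event 5 (t=17: DEC p by 6): p 41 -> 35
  event 6 (t=27: SET q = 30): p unchanged
  event 7 (t=32: DEL q): p unchanged
  event 8 (t=39: SET p = 39): p 35 -> 39
  event 9 (t=48: SET r = 19): p unchanged
  event 10 (t=57: DEC r by 2): p unchanged
  event 11 (t=61: SET q = 16): p unchanged
  event 12 (t=65: SET p = 4): p 39 -> 4
Final: p = 4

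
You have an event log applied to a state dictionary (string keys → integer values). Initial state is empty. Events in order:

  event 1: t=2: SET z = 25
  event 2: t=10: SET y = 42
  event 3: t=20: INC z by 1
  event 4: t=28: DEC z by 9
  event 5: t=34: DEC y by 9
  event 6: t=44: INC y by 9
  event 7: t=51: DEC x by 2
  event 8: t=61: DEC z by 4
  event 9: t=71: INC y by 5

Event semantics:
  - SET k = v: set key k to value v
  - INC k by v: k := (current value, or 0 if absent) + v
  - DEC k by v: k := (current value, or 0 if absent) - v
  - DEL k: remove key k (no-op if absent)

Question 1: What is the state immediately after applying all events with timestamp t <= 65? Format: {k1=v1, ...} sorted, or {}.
Apply events with t <= 65 (8 events):
  after event 1 (t=2: SET z = 25): {z=25}
  after event 2 (t=10: SET y = 42): {y=42, z=25}
  after event 3 (t=20: INC z by 1): {y=42, z=26}
  after event 4 (t=28: DEC z by 9): {y=42, z=17}
  after event 5 (t=34: DEC y by 9): {y=33, z=17}
  after event 6 (t=44: INC y by 9): {y=42, z=17}
  after event 7 (t=51: DEC x by 2): {x=-2, y=42, z=17}
  after event 8 (t=61: DEC z by 4): {x=-2, y=42, z=13}

Answer: {x=-2, y=42, z=13}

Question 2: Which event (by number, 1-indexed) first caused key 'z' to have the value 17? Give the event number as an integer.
Answer: 4

Derivation:
Looking for first event where z becomes 17:
  event 1: z = 25
  event 2: z = 25
  event 3: z = 26
  event 4: z 26 -> 17  <-- first match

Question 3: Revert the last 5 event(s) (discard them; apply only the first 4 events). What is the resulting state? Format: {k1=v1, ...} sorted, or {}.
Keep first 4 events (discard last 5):
  after event 1 (t=2: SET z = 25): {z=25}
  after event 2 (t=10: SET y = 42): {y=42, z=25}
  after event 3 (t=20: INC z by 1): {y=42, z=26}
  after event 4 (t=28: DEC z by 9): {y=42, z=17}

Answer: {y=42, z=17}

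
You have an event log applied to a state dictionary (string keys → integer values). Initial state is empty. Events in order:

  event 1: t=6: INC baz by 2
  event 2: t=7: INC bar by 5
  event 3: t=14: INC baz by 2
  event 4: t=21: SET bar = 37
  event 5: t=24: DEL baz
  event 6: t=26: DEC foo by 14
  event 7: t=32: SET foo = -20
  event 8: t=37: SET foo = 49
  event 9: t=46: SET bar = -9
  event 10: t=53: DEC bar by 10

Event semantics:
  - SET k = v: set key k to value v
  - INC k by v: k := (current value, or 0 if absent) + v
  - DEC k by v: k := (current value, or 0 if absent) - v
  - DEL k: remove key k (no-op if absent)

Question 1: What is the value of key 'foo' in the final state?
Track key 'foo' through all 10 events:
  event 1 (t=6: INC baz by 2): foo unchanged
  event 2 (t=7: INC bar by 5): foo unchanged
  event 3 (t=14: INC baz by 2): foo unchanged
  event 4 (t=21: SET bar = 37): foo unchanged
  event 5 (t=24: DEL baz): foo unchanged
  event 6 (t=26: DEC foo by 14): foo (absent) -> -14
  event 7 (t=32: SET foo = -20): foo -14 -> -20
  event 8 (t=37: SET foo = 49): foo -20 -> 49
  event 9 (t=46: SET bar = -9): foo unchanged
  event 10 (t=53: DEC bar by 10): foo unchanged
Final: foo = 49

Answer: 49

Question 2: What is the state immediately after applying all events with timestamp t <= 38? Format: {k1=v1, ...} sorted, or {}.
Answer: {bar=37, foo=49}

Derivation:
Apply events with t <= 38 (8 events):
  after event 1 (t=6: INC baz by 2): {baz=2}
  after event 2 (t=7: INC bar by 5): {bar=5, baz=2}
  after event 3 (t=14: INC baz by 2): {bar=5, baz=4}
  after event 4 (t=21: SET bar = 37): {bar=37, baz=4}
  after event 5 (t=24: DEL baz): {bar=37}
  after event 6 (t=26: DEC foo by 14): {bar=37, foo=-14}
  after event 7 (t=32: SET foo = -20): {bar=37, foo=-20}
  after event 8 (t=37: SET foo = 49): {bar=37, foo=49}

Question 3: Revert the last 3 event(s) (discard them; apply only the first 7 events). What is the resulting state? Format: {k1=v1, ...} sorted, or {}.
Keep first 7 events (discard last 3):
  after event 1 (t=6: INC baz by 2): {baz=2}
  after event 2 (t=7: INC bar by 5): {bar=5, baz=2}
  after event 3 (t=14: INC baz by 2): {bar=5, baz=4}
  after event 4 (t=21: SET bar = 37): {bar=37, baz=4}
  after event 5 (t=24: DEL baz): {bar=37}
  after event 6 (t=26: DEC foo by 14): {bar=37, foo=-14}
  after event 7 (t=32: SET foo = -20): {bar=37, foo=-20}

Answer: {bar=37, foo=-20}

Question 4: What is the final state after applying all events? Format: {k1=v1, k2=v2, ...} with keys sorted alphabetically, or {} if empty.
Answer: {bar=-19, foo=49}

Derivation:
  after event 1 (t=6: INC baz by 2): {baz=2}
  after event 2 (t=7: INC bar by 5): {bar=5, baz=2}
  after event 3 (t=14: INC baz by 2): {bar=5, baz=4}
  after event 4 (t=21: SET bar = 37): {bar=37, baz=4}
  after event 5 (t=24: DEL baz): {bar=37}
  after event 6 (t=26: DEC foo by 14): {bar=37, foo=-14}
  after event 7 (t=32: SET foo = -20): {bar=37, foo=-20}
  after event 8 (t=37: SET foo = 49): {bar=37, foo=49}
  after event 9 (t=46: SET bar = -9): {bar=-9, foo=49}
  after event 10 (t=53: DEC bar by 10): {bar=-19, foo=49}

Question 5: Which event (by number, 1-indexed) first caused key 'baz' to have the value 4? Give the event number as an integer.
Looking for first event where baz becomes 4:
  event 1: baz = 2
  event 2: baz = 2
  event 3: baz 2 -> 4  <-- first match

Answer: 3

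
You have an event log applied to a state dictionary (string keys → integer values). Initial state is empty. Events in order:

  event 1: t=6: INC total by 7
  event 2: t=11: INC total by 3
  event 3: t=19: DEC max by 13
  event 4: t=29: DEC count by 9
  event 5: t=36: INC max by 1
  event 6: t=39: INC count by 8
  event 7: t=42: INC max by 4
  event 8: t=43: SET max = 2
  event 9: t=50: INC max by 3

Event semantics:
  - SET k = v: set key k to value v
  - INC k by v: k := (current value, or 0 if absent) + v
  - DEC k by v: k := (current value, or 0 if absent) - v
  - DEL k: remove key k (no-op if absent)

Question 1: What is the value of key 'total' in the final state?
Track key 'total' through all 9 events:
  event 1 (t=6: INC total by 7): total (absent) -> 7
  event 2 (t=11: INC total by 3): total 7 -> 10
  event 3 (t=19: DEC max by 13): total unchanged
  event 4 (t=29: DEC count by 9): total unchanged
  event 5 (t=36: INC max by 1): total unchanged
  event 6 (t=39: INC count by 8): total unchanged
  event 7 (t=42: INC max by 4): total unchanged
  event 8 (t=43: SET max = 2): total unchanged
  event 9 (t=50: INC max by 3): total unchanged
Final: total = 10

Answer: 10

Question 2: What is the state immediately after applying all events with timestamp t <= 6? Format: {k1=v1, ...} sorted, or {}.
Apply events with t <= 6 (1 events):
  after event 1 (t=6: INC total by 7): {total=7}

Answer: {total=7}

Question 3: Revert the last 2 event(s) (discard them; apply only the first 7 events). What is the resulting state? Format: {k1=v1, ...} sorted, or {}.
Keep first 7 events (discard last 2):
  after event 1 (t=6: INC total by 7): {total=7}
  after event 2 (t=11: INC total by 3): {total=10}
  after event 3 (t=19: DEC max by 13): {max=-13, total=10}
  after event 4 (t=29: DEC count by 9): {count=-9, max=-13, total=10}
  after event 5 (t=36: INC max by 1): {count=-9, max=-12, total=10}
  after event 6 (t=39: INC count by 8): {count=-1, max=-12, total=10}
  after event 7 (t=42: INC max by 4): {count=-1, max=-8, total=10}

Answer: {count=-1, max=-8, total=10}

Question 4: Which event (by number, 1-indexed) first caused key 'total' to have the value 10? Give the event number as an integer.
Answer: 2

Derivation:
Looking for first event where total becomes 10:
  event 1: total = 7
  event 2: total 7 -> 10  <-- first match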